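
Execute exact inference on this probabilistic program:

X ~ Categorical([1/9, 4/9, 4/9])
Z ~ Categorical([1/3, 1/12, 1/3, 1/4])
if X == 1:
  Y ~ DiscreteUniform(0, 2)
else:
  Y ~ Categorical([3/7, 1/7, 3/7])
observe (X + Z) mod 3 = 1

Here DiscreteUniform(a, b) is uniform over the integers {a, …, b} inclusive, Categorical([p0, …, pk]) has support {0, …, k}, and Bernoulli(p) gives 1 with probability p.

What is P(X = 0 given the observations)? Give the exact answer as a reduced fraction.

P(X = 0 | obs) = 1/45

Enumerate traces; 12 have nonzero weight after conditioning:
  (X=0, Z=1, Y=0) weight 1/252
  (X=0, Z=1, Y=1) weight 1/756
  (X=0, Z=1, Y=2) weight 1/252
  (X=1, Z=0, Y=0) weight 4/81
  (X=1, Z=0, Y=1) weight 4/81
  (X=1, Z=0, Y=2) weight 4/81
  (X=1, Z=3, Y=0) weight 1/27
  (X=1, Z=3, Y=1) weight 1/27
  (X=2, Z=2, Y=0) weight 4/63
  … 3 more
Group by X:
  weight(X=0) = 1/108
  weight(X=1) = 7/27
  weight(X=2) = 4/27
Total weight = 1/108 + 7/27 + 4/27 = 5/12
P(X=0 | obs) = 1/108 / 5/12 = 1/45
P(X=1 | obs) = 7/27 / 5/12 = 28/45
P(X=2 | obs) = 4/27 / 5/12 = 16/45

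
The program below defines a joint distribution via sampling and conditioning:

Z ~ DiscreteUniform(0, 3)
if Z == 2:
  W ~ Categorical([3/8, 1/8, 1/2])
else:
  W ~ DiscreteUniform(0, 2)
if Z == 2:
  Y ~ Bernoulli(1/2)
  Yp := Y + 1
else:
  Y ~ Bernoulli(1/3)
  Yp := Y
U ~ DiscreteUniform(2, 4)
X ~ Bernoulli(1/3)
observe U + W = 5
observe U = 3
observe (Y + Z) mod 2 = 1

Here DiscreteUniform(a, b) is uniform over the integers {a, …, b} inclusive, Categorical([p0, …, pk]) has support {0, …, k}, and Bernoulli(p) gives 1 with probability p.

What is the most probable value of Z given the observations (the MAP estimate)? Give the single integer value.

Enumerate traces; 8 have nonzero weight after conditioning:
  (Z=0, W=2, Y=1, U=3, X=0) weight 1/162
  (Z=0, W=2, Y=1, U=3, X=1) weight 1/324
  (Z=1, W=2, Y=0, U=3, X=0) weight 1/81
  (Z=1, W=2, Y=0, U=3, X=1) weight 1/162
  (Z=2, W=2, Y=1, U=3, X=0) weight 1/72
  (Z=2, W=2, Y=1, U=3, X=1) weight 1/144
  (Z=3, W=2, Y=0, U=3, X=0) weight 1/81
  (Z=3, W=2, Y=0, U=3, X=1) weight 1/162
Group by Z:
  weight(Z=0) = 1/108
  weight(Z=1) = 1/54
  weight(Z=2) = 1/48
  weight(Z=3) = 1/54
Total weight = 1/108 + 1/54 + 1/48 + 1/54 = 29/432
P(Z=0 | obs) = 1/108 / 29/432 = 4/29
P(Z=1 | obs) = 1/54 / 29/432 = 8/29
P(Z=2 | obs) = 1/48 / 29/432 = 9/29
P(Z=3 | obs) = 1/54 / 29/432 = 8/29
argmax = 2

argmax_v P(Z = v | obs) = 2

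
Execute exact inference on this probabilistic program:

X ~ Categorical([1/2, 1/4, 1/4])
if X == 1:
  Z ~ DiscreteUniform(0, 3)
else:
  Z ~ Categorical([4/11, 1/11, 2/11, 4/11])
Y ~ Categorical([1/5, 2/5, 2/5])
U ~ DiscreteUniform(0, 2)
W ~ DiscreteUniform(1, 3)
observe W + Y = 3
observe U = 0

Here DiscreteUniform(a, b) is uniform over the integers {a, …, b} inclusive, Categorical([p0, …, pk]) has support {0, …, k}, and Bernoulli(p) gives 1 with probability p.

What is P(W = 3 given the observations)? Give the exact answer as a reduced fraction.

Enumerate traces; 36 have nonzero weight after conditioning:
  (X=0, Z=0, Y=0, U=0, W=3) weight 2/495
  (X=0, Z=0, Y=1, U=0, W=2) weight 4/495
  (X=0, Z=0, Y=2, U=0, W=1) weight 4/495
  (X=0, Z=1, Y=0, U=0, W=3) weight 1/990
  (X=0, Z=1, Y=1, U=0, W=2) weight 1/495
  (X=0, Z=1, Y=2, U=0, W=1) weight 1/495
  (X=0, Z=2, Y=0, U=0, W=3) weight 1/495
  (X=0, Z=2, Y=1, U=0, W=2) weight 2/495
  … 28 more
Group by W:
  weight(W=1) = 2/45
  weight(W=2) = 2/45
  weight(W=3) = 1/45
Total weight = 2/45 + 2/45 + 1/45 = 1/9
P(W=1 | obs) = 2/45 / 1/9 = 2/5
P(W=2 | obs) = 2/45 / 1/9 = 2/5
P(W=3 | obs) = 1/45 / 1/9 = 1/5

P(W = 3 | obs) = 1/5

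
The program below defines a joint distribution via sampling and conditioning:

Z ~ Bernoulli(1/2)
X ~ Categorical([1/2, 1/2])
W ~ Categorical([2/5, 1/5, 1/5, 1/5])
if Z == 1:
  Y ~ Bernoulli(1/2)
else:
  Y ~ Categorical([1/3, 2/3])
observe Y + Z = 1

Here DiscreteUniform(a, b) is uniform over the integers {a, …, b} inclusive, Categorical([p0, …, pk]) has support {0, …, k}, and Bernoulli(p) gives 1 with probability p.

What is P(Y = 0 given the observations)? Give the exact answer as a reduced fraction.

Enumerate traces; 16 have nonzero weight after conditioning:
  (Z=0, X=0, W=0, Y=1) weight 1/15
  (Z=0, X=0, W=1, Y=1) weight 1/30
  (Z=0, X=0, W=2, Y=1) weight 1/30
  (Z=0, X=0, W=3, Y=1) weight 1/30
  (Z=0, X=1, W=0, Y=1) weight 1/15
  (Z=0, X=1, W=1, Y=1) weight 1/30
  (Z=0, X=1, W=2, Y=1) weight 1/30
  (Z=0, X=1, W=3, Y=1) weight 1/30
  (Z=1, X=0, W=0, Y=0) weight 1/20
  … 7 more
Group by Y:
  weight(Y=0) = 1/4
  weight(Y=1) = 1/3
Total weight = 1/4 + 1/3 = 7/12
P(Y=0 | obs) = 1/4 / 7/12 = 3/7
P(Y=1 | obs) = 1/3 / 7/12 = 4/7

P(Y = 0 | obs) = 3/7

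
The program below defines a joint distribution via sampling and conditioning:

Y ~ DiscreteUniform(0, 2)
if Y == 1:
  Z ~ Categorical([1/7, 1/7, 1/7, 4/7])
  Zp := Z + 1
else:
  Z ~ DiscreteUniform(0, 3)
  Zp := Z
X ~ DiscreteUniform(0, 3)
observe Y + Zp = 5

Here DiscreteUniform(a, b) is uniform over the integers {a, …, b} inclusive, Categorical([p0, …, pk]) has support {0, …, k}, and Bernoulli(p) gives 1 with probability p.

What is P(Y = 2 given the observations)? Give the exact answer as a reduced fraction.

Enumerate traces; 8 have nonzero weight after conditioning:
  (Y=1, Z=3, X=0) weight 1/21
  (Y=1, Z=3, X=1) weight 1/21
  (Y=1, Z=3, X=2) weight 1/21
  (Y=1, Z=3, X=3) weight 1/21
  (Y=2, Z=3, X=0) weight 1/48
  (Y=2, Z=3, X=1) weight 1/48
  (Y=2, Z=3, X=2) weight 1/48
  (Y=2, Z=3, X=3) weight 1/48
Group by Y:
  weight(Y=1) = 4/21
  weight(Y=2) = 1/12
Total weight = 4/21 + 1/12 = 23/84
P(Y=1 | obs) = 4/21 / 23/84 = 16/23
P(Y=2 | obs) = 1/12 / 23/84 = 7/23

P(Y = 2 | obs) = 7/23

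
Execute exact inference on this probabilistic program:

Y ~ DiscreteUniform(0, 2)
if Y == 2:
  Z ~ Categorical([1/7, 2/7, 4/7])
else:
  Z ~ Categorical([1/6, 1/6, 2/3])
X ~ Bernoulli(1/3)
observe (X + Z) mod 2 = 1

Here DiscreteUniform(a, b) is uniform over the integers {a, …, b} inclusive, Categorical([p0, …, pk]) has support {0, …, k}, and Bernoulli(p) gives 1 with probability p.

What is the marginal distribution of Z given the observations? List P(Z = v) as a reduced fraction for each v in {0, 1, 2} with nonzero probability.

Enumerate traces; 9 have nonzero weight after conditioning:
  (Y=0, Z=0, X=1) weight 1/54
  (Y=0, Z=1, X=0) weight 1/27
  (Y=0, Z=2, X=1) weight 2/27
  (Y=1, Z=0, X=1) weight 1/54
  (Y=1, Z=1, X=0) weight 1/27
  (Y=1, Z=2, X=1) weight 2/27
  (Y=2, Z=0, X=1) weight 1/63
  (Y=2, Z=1, X=0) weight 4/63
  … 1 more
Group by Z:
  weight(Z=0) = 10/189
  weight(Z=1) = 26/189
  weight(Z=2) = 40/189
Total weight = 10/189 + 26/189 + 40/189 = 76/189
P(Z=0 | obs) = 10/189 / 76/189 = 5/38
P(Z=1 | obs) = 26/189 / 76/189 = 13/38
P(Z=2 | obs) = 40/189 / 76/189 = 10/19

P(Z=0) = 5/38, P(Z=1) = 13/38, P(Z=2) = 10/19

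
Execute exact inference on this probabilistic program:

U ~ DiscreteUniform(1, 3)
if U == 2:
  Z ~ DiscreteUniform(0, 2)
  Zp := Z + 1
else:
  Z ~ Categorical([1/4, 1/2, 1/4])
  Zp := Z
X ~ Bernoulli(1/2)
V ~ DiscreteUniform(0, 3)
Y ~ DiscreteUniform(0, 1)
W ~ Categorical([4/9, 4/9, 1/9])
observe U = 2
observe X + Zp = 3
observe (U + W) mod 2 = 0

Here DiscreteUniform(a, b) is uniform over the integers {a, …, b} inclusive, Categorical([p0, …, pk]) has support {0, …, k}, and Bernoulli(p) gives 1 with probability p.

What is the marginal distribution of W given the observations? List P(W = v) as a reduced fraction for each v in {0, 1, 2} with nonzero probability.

Enumerate traces; 32 have nonzero weight after conditioning:
  (U=2, Z=1, X=1, V=0, Y=0, W=0) weight 1/324
  (U=2, Z=1, X=1, V=0, Y=0, W=2) weight 1/1296
  (U=2, Z=1, X=1, V=0, Y=1, W=0) weight 1/324
  (U=2, Z=1, X=1, V=0, Y=1, W=2) weight 1/1296
  (U=2, Z=1, X=1, V=1, Y=0, W=0) weight 1/324
  (U=2, Z=1, X=1, V=1, Y=0, W=2) weight 1/1296
  (U=2, Z=1, X=1, V=1, Y=1, W=0) weight 1/324
  (U=2, Z=1, X=1, V=1, Y=1, W=2) weight 1/1296
  … 24 more
Group by W:
  weight(W=0) = 4/81
  weight(W=2) = 1/81
Total weight = 4/81 + 1/81 = 5/81
P(W=0 | obs) = 4/81 / 5/81 = 4/5
P(W=2 | obs) = 1/81 / 5/81 = 1/5

P(W=0) = 4/5, P(W=2) = 1/5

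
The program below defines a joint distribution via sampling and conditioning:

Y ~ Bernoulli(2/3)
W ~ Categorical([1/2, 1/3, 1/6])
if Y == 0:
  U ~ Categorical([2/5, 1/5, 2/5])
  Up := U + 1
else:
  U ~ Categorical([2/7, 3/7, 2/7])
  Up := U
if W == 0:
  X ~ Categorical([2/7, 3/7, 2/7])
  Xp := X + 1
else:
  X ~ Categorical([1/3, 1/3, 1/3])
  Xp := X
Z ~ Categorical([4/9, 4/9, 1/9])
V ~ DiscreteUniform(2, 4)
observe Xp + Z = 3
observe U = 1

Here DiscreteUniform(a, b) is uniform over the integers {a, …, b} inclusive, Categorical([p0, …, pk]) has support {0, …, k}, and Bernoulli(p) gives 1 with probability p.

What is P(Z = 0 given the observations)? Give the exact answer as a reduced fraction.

Enumerate traces; 42 have nonzero weight after conditioning:
  (Y=0, W=0, U=1, X=0, Z=2, V=2) weight 1/2835
  (Y=0, W=0, U=1, X=0, Z=2, V=3) weight 1/2835
  (Y=0, W=0, U=1, X=0, Z=2, V=4) weight 1/2835
  (Y=0, W=0, U=1, X=1, Z=1, V=2) weight 2/945
  (Y=0, W=0, U=1, X=1, Z=1, V=3) weight 2/945
  (Y=0, W=0, U=1, X=1, Z=1, V=4) weight 2/945
  (Y=0, W=0, U=1, X=2, Z=0, V=2) weight 4/2835
  (Y=0, W=0, U=1, X=2, Z=0, V=3) weight 4/2835
  … 34 more
Group by Z:
  weight(Z=0) = 148/6615
  weight(Z=1) = 1184/19845
  weight(Z=2) = 481/39690
Total weight = 148/6615 + 1184/19845 + 481/39690 = 3737/39690
P(Z=0 | obs) = 148/6615 / 3737/39690 = 24/101
P(Z=1 | obs) = 1184/19845 / 3737/39690 = 64/101
P(Z=2 | obs) = 481/39690 / 3737/39690 = 13/101

P(Z = 0 | obs) = 24/101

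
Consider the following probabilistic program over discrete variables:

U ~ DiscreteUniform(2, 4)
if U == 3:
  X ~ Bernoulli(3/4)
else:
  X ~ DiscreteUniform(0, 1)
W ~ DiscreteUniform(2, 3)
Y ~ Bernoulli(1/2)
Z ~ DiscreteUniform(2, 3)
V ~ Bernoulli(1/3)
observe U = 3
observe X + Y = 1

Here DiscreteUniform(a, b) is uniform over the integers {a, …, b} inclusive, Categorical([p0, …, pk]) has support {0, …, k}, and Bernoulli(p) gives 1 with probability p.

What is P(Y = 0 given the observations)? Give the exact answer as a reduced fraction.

P(Y = 0 | obs) = 3/4

Enumerate traces; 16 have nonzero weight after conditioning:
  (U=3, X=0, W=2, Y=1, Z=2, V=0) weight 1/144
  (U=3, X=0, W=2, Y=1, Z=2, V=1) weight 1/288
  (U=3, X=0, W=2, Y=1, Z=3, V=0) weight 1/144
  (U=3, X=0, W=2, Y=1, Z=3, V=1) weight 1/288
  (U=3, X=0, W=3, Y=1, Z=2, V=0) weight 1/144
  (U=3, X=0, W=3, Y=1, Z=2, V=1) weight 1/288
  (U=3, X=0, W=3, Y=1, Z=3, V=0) weight 1/144
  (U=3, X=0, W=3, Y=1, Z=3, V=1) weight 1/288
  (U=3, X=1, W=2, Y=0, Z=2, V=0) weight 1/48
  … 7 more
Group by Y:
  weight(Y=0) = 1/8
  weight(Y=1) = 1/24
Total weight = 1/8 + 1/24 = 1/6
P(Y=0 | obs) = 1/8 / 1/6 = 3/4
P(Y=1 | obs) = 1/24 / 1/6 = 1/4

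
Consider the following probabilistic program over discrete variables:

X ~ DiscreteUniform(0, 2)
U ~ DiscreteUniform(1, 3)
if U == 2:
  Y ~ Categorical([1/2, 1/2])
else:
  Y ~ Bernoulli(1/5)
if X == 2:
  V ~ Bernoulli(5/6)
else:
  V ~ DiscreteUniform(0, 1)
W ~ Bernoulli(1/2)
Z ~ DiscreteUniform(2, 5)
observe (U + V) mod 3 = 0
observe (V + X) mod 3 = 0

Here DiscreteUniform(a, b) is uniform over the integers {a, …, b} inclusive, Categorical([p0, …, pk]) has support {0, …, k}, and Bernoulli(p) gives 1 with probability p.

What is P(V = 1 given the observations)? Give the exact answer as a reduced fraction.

Enumerate traces; 32 have nonzero weight after conditioning:
  (X=0, U=3, Y=0, V=0, W=0, Z=2) weight 1/180
  (X=0, U=3, Y=0, V=0, W=0, Z=3) weight 1/180
  (X=0, U=3, Y=0, V=0, W=0, Z=4) weight 1/180
  (X=0, U=3, Y=0, V=0, W=0, Z=5) weight 1/180
  (X=0, U=3, Y=0, V=0, W=1, Z=2) weight 1/180
  (X=0, U=3, Y=0, V=0, W=1, Z=3) weight 1/180
  (X=0, U=3, Y=0, V=0, W=1, Z=4) weight 1/180
  (X=0, U=3, Y=0, V=0, W=1, Z=5) weight 1/180
  (X=2, U=2, Y=0, V=1, W=0, Z=2) weight 5/864
  … 23 more
Group by V:
  weight(V=0) = 1/18
  weight(V=1) = 5/54
Total weight = 1/18 + 5/54 = 4/27
P(V=0 | obs) = 1/18 / 4/27 = 3/8
P(V=1 | obs) = 5/54 / 4/27 = 5/8

P(V = 1 | obs) = 5/8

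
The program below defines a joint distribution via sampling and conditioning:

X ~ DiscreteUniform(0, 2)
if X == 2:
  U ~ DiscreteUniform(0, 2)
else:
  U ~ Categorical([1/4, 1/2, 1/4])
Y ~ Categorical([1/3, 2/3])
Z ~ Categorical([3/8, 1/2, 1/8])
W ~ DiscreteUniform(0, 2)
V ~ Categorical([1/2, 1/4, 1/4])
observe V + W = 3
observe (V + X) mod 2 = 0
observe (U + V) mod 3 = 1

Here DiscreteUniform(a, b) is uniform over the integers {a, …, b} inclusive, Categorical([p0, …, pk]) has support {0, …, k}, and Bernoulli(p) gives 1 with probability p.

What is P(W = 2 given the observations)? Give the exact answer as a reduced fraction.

Enumerate traces; 18 have nonzero weight after conditioning:
  (X=0, U=2, Y=0, Z=0, W=1, V=2) weight 1/1152
  (X=0, U=2, Y=0, Z=1, W=1, V=2) weight 1/864
  (X=0, U=2, Y=0, Z=2, W=1, V=2) weight 1/3456
  (X=0, U=2, Y=1, Z=0, W=1, V=2) weight 1/576
  (X=0, U=2, Y=1, Z=1, W=1, V=2) weight 1/432
  (X=0, U=2, Y=1, Z=2, W=1, V=2) weight 1/1728
  (X=1, U=0, Y=0, Z=0, W=2, V=1) weight 1/1152
  (X=1, U=0, Y=0, Z=1, W=2, V=1) weight 1/864
  … 10 more
Group by W:
  weight(W=1) = 7/432
  weight(W=2) = 1/144
Total weight = 7/432 + 1/144 = 5/216
P(W=1 | obs) = 7/432 / 5/216 = 7/10
P(W=2 | obs) = 1/144 / 5/216 = 3/10

P(W = 2 | obs) = 3/10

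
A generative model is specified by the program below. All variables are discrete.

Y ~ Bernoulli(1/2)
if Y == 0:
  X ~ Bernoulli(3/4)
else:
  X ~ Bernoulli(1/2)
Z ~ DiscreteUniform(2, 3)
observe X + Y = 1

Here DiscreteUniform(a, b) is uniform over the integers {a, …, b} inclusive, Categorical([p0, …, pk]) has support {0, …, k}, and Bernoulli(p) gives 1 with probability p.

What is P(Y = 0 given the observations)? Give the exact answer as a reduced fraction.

Enumerate traces; 4 have nonzero weight after conditioning:
  (Y=0, X=1, Z=2) weight 3/16
  (Y=0, X=1, Z=3) weight 3/16
  (Y=1, X=0, Z=2) weight 1/8
  (Y=1, X=0, Z=3) weight 1/8
Group by Y:
  weight(Y=0) = 3/8
  weight(Y=1) = 1/4
Total weight = 3/8 + 1/4 = 5/8
P(Y=0 | obs) = 3/8 / 5/8 = 3/5
P(Y=1 | obs) = 1/4 / 5/8 = 2/5

P(Y = 0 | obs) = 3/5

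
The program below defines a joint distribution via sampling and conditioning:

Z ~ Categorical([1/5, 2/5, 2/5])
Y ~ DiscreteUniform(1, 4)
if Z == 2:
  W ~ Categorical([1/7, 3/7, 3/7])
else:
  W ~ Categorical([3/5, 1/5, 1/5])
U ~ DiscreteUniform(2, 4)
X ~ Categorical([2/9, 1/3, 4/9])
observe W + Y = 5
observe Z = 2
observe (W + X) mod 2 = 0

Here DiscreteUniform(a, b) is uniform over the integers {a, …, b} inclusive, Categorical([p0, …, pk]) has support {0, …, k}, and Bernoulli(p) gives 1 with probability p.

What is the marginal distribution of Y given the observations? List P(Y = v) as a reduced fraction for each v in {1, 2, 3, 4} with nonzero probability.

Enumerate traces; 9 have nonzero weight after conditioning:
  (Z=2, Y=3, W=2, U=2, X=0) weight 1/315
  (Z=2, Y=3, W=2, U=2, X=2) weight 2/315
  (Z=2, Y=3, W=2, U=3, X=0) weight 1/315
  (Z=2, Y=3, W=2, U=3, X=2) weight 2/315
  (Z=2, Y=3, W=2, U=4, X=0) weight 1/315
  (Z=2, Y=3, W=2, U=4, X=2) weight 2/315
  (Z=2, Y=4, W=1, U=2, X=1) weight 1/210
  (Z=2, Y=4, W=1, U=3, X=1) weight 1/210
  … 1 more
Group by Y:
  weight(Y=3) = 1/35
  weight(Y=4) = 1/70
Total weight = 1/35 + 1/70 = 3/70
P(Y=3 | obs) = 1/35 / 3/70 = 2/3
P(Y=4 | obs) = 1/70 / 3/70 = 1/3

P(Y=3) = 2/3, P(Y=4) = 1/3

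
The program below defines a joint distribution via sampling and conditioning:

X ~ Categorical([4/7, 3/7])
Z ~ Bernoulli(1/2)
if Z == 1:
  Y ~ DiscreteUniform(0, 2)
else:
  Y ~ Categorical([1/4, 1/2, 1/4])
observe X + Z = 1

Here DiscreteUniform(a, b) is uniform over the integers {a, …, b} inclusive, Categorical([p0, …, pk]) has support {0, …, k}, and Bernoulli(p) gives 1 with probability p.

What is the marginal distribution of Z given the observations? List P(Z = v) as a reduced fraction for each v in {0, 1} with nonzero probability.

Enumerate traces; 6 have nonzero weight after conditioning:
  (X=0, Z=1, Y=0) weight 2/21
  (X=0, Z=1, Y=1) weight 2/21
  (X=0, Z=1, Y=2) weight 2/21
  (X=1, Z=0, Y=0) weight 3/56
  (X=1, Z=0, Y=1) weight 3/28
  (X=1, Z=0, Y=2) weight 3/56
Group by Z:
  weight(Z=0) = 3/14
  weight(Z=1) = 2/7
Total weight = 3/14 + 2/7 = 1/2
P(Z=0 | obs) = 3/14 / 1/2 = 3/7
P(Z=1 | obs) = 2/7 / 1/2 = 4/7

P(Z=0) = 3/7, P(Z=1) = 4/7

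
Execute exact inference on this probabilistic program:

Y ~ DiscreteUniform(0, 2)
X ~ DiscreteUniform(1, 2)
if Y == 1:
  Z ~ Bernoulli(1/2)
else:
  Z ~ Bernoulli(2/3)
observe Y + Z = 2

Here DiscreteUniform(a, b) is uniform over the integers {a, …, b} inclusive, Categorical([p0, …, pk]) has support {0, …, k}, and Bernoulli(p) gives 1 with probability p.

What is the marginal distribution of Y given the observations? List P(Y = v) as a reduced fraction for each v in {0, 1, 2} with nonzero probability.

P(Y=1) = 3/5, P(Y=2) = 2/5

Enumerate traces; 4 have nonzero weight after conditioning:
  (Y=1, X=1, Z=1) weight 1/12
  (Y=1, X=2, Z=1) weight 1/12
  (Y=2, X=1, Z=0) weight 1/18
  (Y=2, X=2, Z=0) weight 1/18
Group by Y:
  weight(Y=1) = 1/6
  weight(Y=2) = 1/9
Total weight = 1/6 + 1/9 = 5/18
P(Y=1 | obs) = 1/6 / 5/18 = 3/5
P(Y=2 | obs) = 1/9 / 5/18 = 2/5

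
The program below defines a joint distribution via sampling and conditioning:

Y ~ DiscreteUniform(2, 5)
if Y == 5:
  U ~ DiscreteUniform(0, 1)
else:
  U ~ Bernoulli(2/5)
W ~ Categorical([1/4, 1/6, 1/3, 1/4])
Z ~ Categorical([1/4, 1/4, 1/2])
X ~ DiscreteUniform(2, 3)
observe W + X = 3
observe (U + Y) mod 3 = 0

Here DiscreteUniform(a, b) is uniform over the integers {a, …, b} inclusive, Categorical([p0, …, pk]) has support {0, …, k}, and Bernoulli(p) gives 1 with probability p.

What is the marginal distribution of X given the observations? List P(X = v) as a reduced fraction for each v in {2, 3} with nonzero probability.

Enumerate traces; 18 have nonzero weight after conditioning:
  (Y=2, U=1, W=0, Z=0, X=3) weight 1/320
  (Y=2, U=1, W=0, Z=1, X=3) weight 1/320
  (Y=2, U=1, W=0, Z=2, X=3) weight 1/160
  (Y=2, U=1, W=1, Z=0, X=2) weight 1/480
  (Y=2, U=1, W=1, Z=1, X=2) weight 1/480
  (Y=2, U=1, W=1, Z=2, X=2) weight 1/240
  (Y=3, U=0, W=0, Z=0, X=3) weight 3/640
  (Y=3, U=0, W=0, Z=1, X=3) weight 3/640
  … 10 more
Group by X:
  weight(X=2) = 1/32
  weight(X=3) = 3/64
Total weight = 1/32 + 3/64 = 5/64
P(X=2 | obs) = 1/32 / 5/64 = 2/5
P(X=3 | obs) = 3/64 / 5/64 = 3/5

P(X=2) = 2/5, P(X=3) = 3/5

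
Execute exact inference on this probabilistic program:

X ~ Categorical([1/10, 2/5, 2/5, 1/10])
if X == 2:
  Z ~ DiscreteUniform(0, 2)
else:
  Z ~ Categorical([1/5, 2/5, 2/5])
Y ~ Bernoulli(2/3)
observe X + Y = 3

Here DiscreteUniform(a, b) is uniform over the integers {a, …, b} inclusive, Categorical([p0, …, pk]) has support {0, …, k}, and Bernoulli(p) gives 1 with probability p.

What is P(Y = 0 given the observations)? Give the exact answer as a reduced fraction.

Enumerate traces; 6 have nonzero weight after conditioning:
  (X=2, Z=0, Y=1) weight 4/45
  (X=2, Z=1, Y=1) weight 4/45
  (X=2, Z=2, Y=1) weight 4/45
  (X=3, Z=0, Y=0) weight 1/150
  (X=3, Z=1, Y=0) weight 1/75
  (X=3, Z=2, Y=0) weight 1/75
Group by Y:
  weight(Y=0) = 1/30
  weight(Y=1) = 4/15
Total weight = 1/30 + 4/15 = 3/10
P(Y=0 | obs) = 1/30 / 3/10 = 1/9
P(Y=1 | obs) = 4/15 / 3/10 = 8/9

P(Y = 0 | obs) = 1/9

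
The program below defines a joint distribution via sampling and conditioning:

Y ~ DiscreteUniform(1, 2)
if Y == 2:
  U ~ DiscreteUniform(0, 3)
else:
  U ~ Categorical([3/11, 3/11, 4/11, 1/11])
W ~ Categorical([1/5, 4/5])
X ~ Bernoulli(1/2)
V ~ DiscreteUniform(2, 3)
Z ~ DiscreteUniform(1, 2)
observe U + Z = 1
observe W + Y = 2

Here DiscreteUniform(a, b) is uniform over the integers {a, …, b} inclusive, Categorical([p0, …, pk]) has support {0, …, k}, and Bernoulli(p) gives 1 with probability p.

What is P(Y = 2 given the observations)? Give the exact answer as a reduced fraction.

P(Y = 2 | obs) = 11/59

Enumerate traces; 8 have nonzero weight after conditioning:
  (Y=1, U=0, W=1, X=0, V=2, Z=1) weight 3/220
  (Y=1, U=0, W=1, X=0, V=3, Z=1) weight 3/220
  (Y=1, U=0, W=1, X=1, V=2, Z=1) weight 3/220
  (Y=1, U=0, W=1, X=1, V=3, Z=1) weight 3/220
  (Y=2, U=0, W=0, X=0, V=2, Z=1) weight 1/320
  (Y=2, U=0, W=0, X=0, V=3, Z=1) weight 1/320
  (Y=2, U=0, W=0, X=1, V=2, Z=1) weight 1/320
  (Y=2, U=0, W=0, X=1, V=3, Z=1) weight 1/320
Group by Y:
  weight(Y=1) = 3/55
  weight(Y=2) = 1/80
Total weight = 3/55 + 1/80 = 59/880
P(Y=1 | obs) = 3/55 / 59/880 = 48/59
P(Y=2 | obs) = 1/80 / 59/880 = 11/59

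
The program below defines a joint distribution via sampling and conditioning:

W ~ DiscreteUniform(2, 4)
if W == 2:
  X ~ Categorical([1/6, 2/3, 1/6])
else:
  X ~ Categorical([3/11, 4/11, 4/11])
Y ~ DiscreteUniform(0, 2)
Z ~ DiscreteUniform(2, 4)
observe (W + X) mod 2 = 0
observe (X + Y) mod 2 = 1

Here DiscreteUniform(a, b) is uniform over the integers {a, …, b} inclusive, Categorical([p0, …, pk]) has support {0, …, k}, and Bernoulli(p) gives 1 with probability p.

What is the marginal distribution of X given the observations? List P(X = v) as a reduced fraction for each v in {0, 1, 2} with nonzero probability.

Enumerate traces; 18 have nonzero weight after conditioning:
  (W=2, X=0, Y=1, Z=2) weight 1/162
  (W=2, X=0, Y=1, Z=3) weight 1/162
  (W=2, X=0, Y=1, Z=4) weight 1/162
  (W=2, X=2, Y=1, Z=2) weight 1/162
  (W=2, X=2, Y=1, Z=3) weight 1/162
  (W=2, X=2, Y=1, Z=4) weight 1/162
  (W=3, X=1, Y=0, Z=2) weight 4/297
  (W=3, X=1, Y=0, Z=3) weight 4/297
  … 10 more
Group by X:
  weight(X=0) = 29/594
  weight(X=1) = 8/99
  weight(X=2) = 35/594
Total weight = 29/594 + 8/99 + 35/594 = 56/297
P(X=0 | obs) = 29/594 / 56/297 = 29/112
P(X=1 | obs) = 8/99 / 56/297 = 3/7
P(X=2 | obs) = 35/594 / 56/297 = 5/16

P(X=0) = 29/112, P(X=1) = 3/7, P(X=2) = 5/16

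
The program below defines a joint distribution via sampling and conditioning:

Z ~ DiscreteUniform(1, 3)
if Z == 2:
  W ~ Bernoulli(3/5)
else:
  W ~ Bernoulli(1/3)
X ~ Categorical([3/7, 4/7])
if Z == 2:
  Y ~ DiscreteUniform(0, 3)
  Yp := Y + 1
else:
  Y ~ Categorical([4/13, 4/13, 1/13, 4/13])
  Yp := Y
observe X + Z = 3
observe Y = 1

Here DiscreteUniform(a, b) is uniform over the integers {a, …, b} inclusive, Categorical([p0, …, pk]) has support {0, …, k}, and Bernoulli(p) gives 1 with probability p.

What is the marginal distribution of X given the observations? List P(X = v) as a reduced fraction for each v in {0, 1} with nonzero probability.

P(X=0) = 12/25, P(X=1) = 13/25

Enumerate traces; 4 have nonzero weight after conditioning:
  (Z=2, W=0, X=1, Y=1) weight 2/105
  (Z=2, W=1, X=1, Y=1) weight 1/35
  (Z=3, W=0, X=0, Y=1) weight 8/273
  (Z=3, W=1, X=0, Y=1) weight 4/273
Group by X:
  weight(X=0) = 4/91
  weight(X=1) = 1/21
Total weight = 4/91 + 1/21 = 25/273
P(X=0 | obs) = 4/91 / 25/273 = 12/25
P(X=1 | obs) = 1/21 / 25/273 = 13/25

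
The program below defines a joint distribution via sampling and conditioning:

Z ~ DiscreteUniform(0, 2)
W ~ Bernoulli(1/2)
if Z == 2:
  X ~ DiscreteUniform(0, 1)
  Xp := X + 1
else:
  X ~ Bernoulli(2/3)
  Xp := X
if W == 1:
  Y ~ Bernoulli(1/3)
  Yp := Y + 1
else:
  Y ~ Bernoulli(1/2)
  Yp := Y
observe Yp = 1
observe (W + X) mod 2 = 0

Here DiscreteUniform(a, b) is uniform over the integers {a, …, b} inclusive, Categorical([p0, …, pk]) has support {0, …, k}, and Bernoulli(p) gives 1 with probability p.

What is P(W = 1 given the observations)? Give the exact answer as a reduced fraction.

P(W = 1 | obs) = 44/65

Enumerate traces; 6 have nonzero weight after conditioning:
  (Z=0, W=0, X=0, Y=1) weight 1/36
  (Z=0, W=1, X=1, Y=0) weight 2/27
  (Z=1, W=0, X=0, Y=1) weight 1/36
  (Z=1, W=1, X=1, Y=0) weight 2/27
  (Z=2, W=0, X=0, Y=1) weight 1/24
  (Z=2, W=1, X=1, Y=0) weight 1/18
Group by W:
  weight(W=0) = 7/72
  weight(W=1) = 11/54
Total weight = 7/72 + 11/54 = 65/216
P(W=0 | obs) = 7/72 / 65/216 = 21/65
P(W=1 | obs) = 11/54 / 65/216 = 44/65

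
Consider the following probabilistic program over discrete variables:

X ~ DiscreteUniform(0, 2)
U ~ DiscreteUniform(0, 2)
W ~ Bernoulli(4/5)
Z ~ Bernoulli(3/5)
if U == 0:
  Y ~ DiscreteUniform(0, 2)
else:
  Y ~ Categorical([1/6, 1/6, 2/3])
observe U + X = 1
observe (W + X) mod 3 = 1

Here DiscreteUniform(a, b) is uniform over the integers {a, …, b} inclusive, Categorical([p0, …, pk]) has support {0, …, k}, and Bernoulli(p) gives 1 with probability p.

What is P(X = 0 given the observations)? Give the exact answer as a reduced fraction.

Enumerate traces; 12 have nonzero weight after conditioning:
  (X=0, U=1, W=1, Z=0, Y=0) weight 4/675
  (X=0, U=1, W=1, Z=0, Y=1) weight 4/675
  (X=0, U=1, W=1, Z=0, Y=2) weight 16/675
  (X=0, U=1, W=1, Z=1, Y=0) weight 2/225
  (X=0, U=1, W=1, Z=1, Y=1) weight 2/225
  (X=0, U=1, W=1, Z=1, Y=2) weight 8/225
  (X=1, U=0, W=0, Z=0, Y=0) weight 2/675
  (X=1, U=0, W=0, Z=0, Y=1) weight 2/675
  … 4 more
Group by X:
  weight(X=0) = 4/45
  weight(X=1) = 1/45
Total weight = 4/45 + 1/45 = 1/9
P(X=0 | obs) = 4/45 / 1/9 = 4/5
P(X=1 | obs) = 1/45 / 1/9 = 1/5

P(X = 0 | obs) = 4/5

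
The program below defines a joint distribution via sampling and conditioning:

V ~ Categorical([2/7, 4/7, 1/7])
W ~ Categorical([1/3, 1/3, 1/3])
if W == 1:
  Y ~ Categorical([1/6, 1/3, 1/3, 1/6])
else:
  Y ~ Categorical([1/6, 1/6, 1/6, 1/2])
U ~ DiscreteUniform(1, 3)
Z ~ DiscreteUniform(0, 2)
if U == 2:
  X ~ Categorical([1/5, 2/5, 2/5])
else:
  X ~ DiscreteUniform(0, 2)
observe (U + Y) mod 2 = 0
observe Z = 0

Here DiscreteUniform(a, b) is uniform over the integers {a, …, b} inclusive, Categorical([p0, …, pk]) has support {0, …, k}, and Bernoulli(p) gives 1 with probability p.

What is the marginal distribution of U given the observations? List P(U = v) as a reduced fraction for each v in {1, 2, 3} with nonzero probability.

P(U=1) = 11/29, P(U=2) = 7/29, P(U=3) = 11/29

Enumerate traces; 162 have nonzero weight after conditioning:
  (V=0, W=0, Y=0, U=2, Z=0, X=0) weight 1/2835
  (V=0, W=0, Y=0, U=2, Z=0, X=1) weight 2/2835
  (V=0, W=0, Y=0, U=2, Z=0, X=2) weight 2/2835
  (V=0, W=0, Y=1, U=1, Z=0, X=0) weight 1/1701
  (V=0, W=0, Y=1, U=1, Z=0, X=1) weight 1/1701
  (V=0, W=0, Y=1, U=1, Z=0, X=2) weight 1/1701
  (V=0, W=0, Y=1, U=3, Z=0, X=0) weight 1/1701
  (V=0, W=0, Y=1, U=3, Z=0, X=1) weight 1/1701
  … 154 more
Group by U:
  weight(U=1) = 11/162
  weight(U=2) = 7/162
  weight(U=3) = 11/162
Total weight = 11/162 + 7/162 + 11/162 = 29/162
P(U=1 | obs) = 11/162 / 29/162 = 11/29
P(U=2 | obs) = 7/162 / 29/162 = 7/29
P(U=3 | obs) = 11/162 / 29/162 = 11/29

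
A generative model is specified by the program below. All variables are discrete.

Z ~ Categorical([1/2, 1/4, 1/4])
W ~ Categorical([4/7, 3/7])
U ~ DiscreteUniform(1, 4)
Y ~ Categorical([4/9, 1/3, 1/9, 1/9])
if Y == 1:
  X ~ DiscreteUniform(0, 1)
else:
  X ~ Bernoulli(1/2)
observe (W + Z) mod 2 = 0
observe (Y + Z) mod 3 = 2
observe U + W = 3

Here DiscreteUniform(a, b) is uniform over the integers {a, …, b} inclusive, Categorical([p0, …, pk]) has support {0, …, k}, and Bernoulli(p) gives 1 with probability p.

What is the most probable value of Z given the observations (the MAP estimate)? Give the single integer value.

Enumerate traces; 8 have nonzero weight after conditioning:
  (Z=0, W=0, U=3, Y=2, X=0) weight 1/252
  (Z=0, W=0, U=3, Y=2, X=1) weight 1/252
  (Z=1, W=1, U=2, Y=1, X=0) weight 1/224
  (Z=1, W=1, U=2, Y=1, X=1) weight 1/224
  (Z=2, W=0, U=3, Y=0, X=0) weight 1/126
  (Z=2, W=0, U=3, Y=0, X=1) weight 1/126
  (Z=2, W=0, U=3, Y=3, X=0) weight 1/504
  (Z=2, W=0, U=3, Y=3, X=1) weight 1/504
Group by Z:
  weight(Z=0) = 1/126
  weight(Z=1) = 1/112
  weight(Z=2) = 5/252
Total weight = 1/126 + 1/112 + 5/252 = 37/1008
P(Z=0 | obs) = 1/126 / 37/1008 = 8/37
P(Z=1 | obs) = 1/112 / 37/1008 = 9/37
P(Z=2 | obs) = 5/252 / 37/1008 = 20/37
argmax = 2

argmax_v P(Z = v | obs) = 2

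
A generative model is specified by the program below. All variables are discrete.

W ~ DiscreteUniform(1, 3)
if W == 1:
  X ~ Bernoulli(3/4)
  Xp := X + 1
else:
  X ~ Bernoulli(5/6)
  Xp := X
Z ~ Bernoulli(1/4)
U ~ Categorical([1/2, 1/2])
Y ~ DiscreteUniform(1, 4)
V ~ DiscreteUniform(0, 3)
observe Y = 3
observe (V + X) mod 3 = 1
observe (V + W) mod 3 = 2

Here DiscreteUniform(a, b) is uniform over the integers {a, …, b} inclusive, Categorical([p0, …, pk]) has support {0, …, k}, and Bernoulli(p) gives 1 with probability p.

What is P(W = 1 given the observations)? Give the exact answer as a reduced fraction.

P(W = 1 | obs) = 3/23

Enumerate traces; 12 have nonzero weight after conditioning:
  (W=1, X=0, Z=0, U=0, Y=3, V=1) weight 1/512
  (W=1, X=0, Z=0, U=1, Y=3, V=1) weight 1/512
  (W=1, X=0, Z=1, U=0, Y=3, V=1) weight 1/1536
  (W=1, X=0, Z=1, U=1, Y=3, V=1) weight 1/1536
  (W=2, X=1, Z=0, U=0, Y=3, V=0) weight 5/768
  (W=2, X=1, Z=0, U=0, Y=3, V=3) weight 5/768
  (W=2, X=1, Z=0, U=1, Y=3, V=0) weight 5/768
  (W=2, X=1, Z=0, U=1, Y=3, V=3) weight 5/768
  … 4 more
Group by W:
  weight(W=1) = 1/192
  weight(W=2) = 5/144
Total weight = 1/192 + 5/144 = 23/576
P(W=1 | obs) = 1/192 / 23/576 = 3/23
P(W=2 | obs) = 5/144 / 23/576 = 20/23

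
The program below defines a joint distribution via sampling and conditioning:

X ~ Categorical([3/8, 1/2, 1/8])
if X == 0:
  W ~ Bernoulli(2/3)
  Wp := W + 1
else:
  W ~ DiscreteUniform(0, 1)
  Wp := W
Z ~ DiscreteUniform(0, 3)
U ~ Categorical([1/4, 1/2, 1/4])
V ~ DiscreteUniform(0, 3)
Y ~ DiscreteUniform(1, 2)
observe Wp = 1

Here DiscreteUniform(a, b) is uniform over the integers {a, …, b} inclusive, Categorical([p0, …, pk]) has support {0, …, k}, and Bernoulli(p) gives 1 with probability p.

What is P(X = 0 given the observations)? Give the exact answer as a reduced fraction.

P(X = 0 | obs) = 2/7

Enumerate traces; 288 have nonzero weight after conditioning:
  (X=0, W=0, Z=0, U=0, V=0, Y=1) weight 1/1024
  (X=0, W=0, Z=0, U=0, V=0, Y=2) weight 1/1024
  (X=0, W=0, Z=0, U=0, V=1, Y=1) weight 1/1024
  (X=0, W=0, Z=0, U=0, V=1, Y=2) weight 1/1024
  (X=0, W=0, Z=0, U=0, V=2, Y=1) weight 1/1024
  (X=0, W=0, Z=0, U=0, V=2, Y=2) weight 1/1024
  (X=0, W=0, Z=0, U=0, V=3, Y=1) weight 1/1024
  (X=0, W=0, Z=0, U=0, V=3, Y=2) weight 1/1024
  (X=1, W=1, Z=0, U=0, V=0, Y=1) weight 1/512
  (X=2, W=1, Z=0, U=0, V=0, Y=1) weight 1/2048
  … 278 more
Group by X:
  weight(X=0) = 1/8
  weight(X=1) = 1/4
  weight(X=2) = 1/16
Total weight = 1/8 + 1/4 + 1/16 = 7/16
P(X=0 | obs) = 1/8 / 7/16 = 2/7
P(X=1 | obs) = 1/4 / 7/16 = 4/7
P(X=2 | obs) = 1/16 / 7/16 = 1/7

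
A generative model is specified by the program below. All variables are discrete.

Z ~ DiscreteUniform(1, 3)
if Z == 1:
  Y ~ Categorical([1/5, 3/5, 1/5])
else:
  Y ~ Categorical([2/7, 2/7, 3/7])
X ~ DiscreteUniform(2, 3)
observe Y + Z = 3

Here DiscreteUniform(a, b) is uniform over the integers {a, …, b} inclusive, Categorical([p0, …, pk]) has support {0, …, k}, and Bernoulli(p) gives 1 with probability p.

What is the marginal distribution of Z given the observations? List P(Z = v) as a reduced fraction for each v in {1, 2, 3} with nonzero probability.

P(Z=1) = 7/27, P(Z=2) = 10/27, P(Z=3) = 10/27

Enumerate traces; 6 have nonzero weight after conditioning:
  (Z=1, Y=2, X=2) weight 1/30
  (Z=1, Y=2, X=3) weight 1/30
  (Z=2, Y=1, X=2) weight 1/21
  (Z=2, Y=1, X=3) weight 1/21
  (Z=3, Y=0, X=2) weight 1/21
  (Z=3, Y=0, X=3) weight 1/21
Group by Z:
  weight(Z=1) = 1/15
  weight(Z=2) = 2/21
  weight(Z=3) = 2/21
Total weight = 1/15 + 2/21 + 2/21 = 9/35
P(Z=1 | obs) = 1/15 / 9/35 = 7/27
P(Z=2 | obs) = 2/21 / 9/35 = 10/27
P(Z=3 | obs) = 2/21 / 9/35 = 10/27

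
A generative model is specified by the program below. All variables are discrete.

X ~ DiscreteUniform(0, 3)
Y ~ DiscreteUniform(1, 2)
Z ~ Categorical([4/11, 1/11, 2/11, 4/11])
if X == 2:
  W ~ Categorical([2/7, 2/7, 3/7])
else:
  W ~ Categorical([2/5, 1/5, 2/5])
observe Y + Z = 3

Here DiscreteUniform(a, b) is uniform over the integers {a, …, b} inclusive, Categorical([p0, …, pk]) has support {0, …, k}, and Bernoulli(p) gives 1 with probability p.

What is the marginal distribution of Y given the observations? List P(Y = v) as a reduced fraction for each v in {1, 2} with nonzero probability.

P(Y=1) = 2/3, P(Y=2) = 1/3

Enumerate traces; 24 have nonzero weight after conditioning:
  (X=0, Y=1, Z=2, W=0) weight 1/110
  (X=0, Y=1, Z=2, W=1) weight 1/220
  (X=0, Y=1, Z=2, W=2) weight 1/110
  (X=0, Y=2, Z=1, W=0) weight 1/220
  (X=0, Y=2, Z=1, W=1) weight 1/440
  (X=0, Y=2, Z=1, W=2) weight 1/220
  (X=1, Y=1, Z=2, W=0) weight 1/110
  (X=1, Y=1, Z=2, W=1) weight 1/220
  … 16 more
Group by Y:
  weight(Y=1) = 1/11
  weight(Y=2) = 1/22
Total weight = 1/11 + 1/22 = 3/22
P(Y=1 | obs) = 1/11 / 3/22 = 2/3
P(Y=2 | obs) = 1/22 / 3/22 = 1/3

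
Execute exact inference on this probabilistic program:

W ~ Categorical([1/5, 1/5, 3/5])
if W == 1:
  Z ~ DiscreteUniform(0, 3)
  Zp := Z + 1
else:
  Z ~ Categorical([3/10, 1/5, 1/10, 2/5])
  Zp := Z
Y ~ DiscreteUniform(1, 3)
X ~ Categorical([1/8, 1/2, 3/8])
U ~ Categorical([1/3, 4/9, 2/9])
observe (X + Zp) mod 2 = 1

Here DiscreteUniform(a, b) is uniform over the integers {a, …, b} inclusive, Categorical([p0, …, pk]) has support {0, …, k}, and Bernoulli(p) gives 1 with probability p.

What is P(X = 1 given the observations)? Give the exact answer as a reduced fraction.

P(X = 1 | obs) = 21/50

Enumerate traces; 162 have nonzero weight after conditioning:
  (W=0, Z=0, Y=1, X=1, U=0) weight 1/300
  (W=0, Z=0, Y=1, X=1, U=1) weight 1/225
  (W=0, Z=0, Y=1, X=1, U=2) weight 1/450
  (W=0, Z=0, Y=2, X=1, U=0) weight 1/300
  (W=0, Z=0, Y=2, X=1, U=1) weight 1/225
  (W=0, Z=0, Y=2, X=1, U=2) weight 1/450
  (W=0, Z=0, Y=3, X=1, U=0) weight 1/300
  (W=0, Z=0, Y=3, X=1, U=1) weight 1/225
  (W=0, Z=1, Y=1, X=0, U=0) weight 1/1800
  (W=0, Z=1, Y=1, X=2, U=0) weight 1/600
  … 152 more
Group by X:
  weight(X=0) = 29/400
  weight(X=1) = 21/100
  weight(X=2) = 87/400
Total weight = 29/400 + 21/100 + 87/400 = 1/2
P(X=0 | obs) = 29/400 / 1/2 = 29/200
P(X=1 | obs) = 21/100 / 1/2 = 21/50
P(X=2 | obs) = 87/400 / 1/2 = 87/200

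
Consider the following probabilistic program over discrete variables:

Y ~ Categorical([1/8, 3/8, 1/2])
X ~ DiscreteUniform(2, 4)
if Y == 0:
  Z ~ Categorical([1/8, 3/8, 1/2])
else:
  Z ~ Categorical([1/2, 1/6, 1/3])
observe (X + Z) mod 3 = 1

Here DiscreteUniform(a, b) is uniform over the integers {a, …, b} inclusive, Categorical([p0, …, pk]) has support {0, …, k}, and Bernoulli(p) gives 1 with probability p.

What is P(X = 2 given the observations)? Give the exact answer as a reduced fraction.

P(X = 2 | obs) = 17/48

Enumerate traces; 9 have nonzero weight after conditioning:
  (Y=0, X=2, Z=2) weight 1/48
  (Y=0, X=3, Z=1) weight 1/64
  (Y=0, X=4, Z=0) weight 1/192
  (Y=1, X=2, Z=2) weight 1/24
  (Y=1, X=3, Z=1) weight 1/48
  (Y=1, X=4, Z=0) weight 1/16
  (Y=2, X=2, Z=2) weight 1/18
  (Y=2, X=3, Z=1) weight 1/36
  … 1 more
Group by X:
  weight(X=2) = 17/144
  weight(X=3) = 37/576
  weight(X=4) = 29/192
Total weight = 17/144 + 37/576 + 29/192 = 1/3
P(X=2 | obs) = 17/144 / 1/3 = 17/48
P(X=3 | obs) = 37/576 / 1/3 = 37/192
P(X=4 | obs) = 29/192 / 1/3 = 29/64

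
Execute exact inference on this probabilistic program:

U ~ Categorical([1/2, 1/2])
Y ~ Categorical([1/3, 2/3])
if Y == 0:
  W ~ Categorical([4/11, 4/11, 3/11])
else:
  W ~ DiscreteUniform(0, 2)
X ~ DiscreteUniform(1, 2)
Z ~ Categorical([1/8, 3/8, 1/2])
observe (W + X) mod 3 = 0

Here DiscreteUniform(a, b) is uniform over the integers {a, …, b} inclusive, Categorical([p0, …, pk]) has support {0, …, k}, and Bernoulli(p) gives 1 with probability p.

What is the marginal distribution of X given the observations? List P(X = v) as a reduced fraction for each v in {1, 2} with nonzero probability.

Enumerate traces; 24 have nonzero weight after conditioning:
  (U=0, Y=0, W=1, X=2, Z=0) weight 1/264
  (U=0, Y=0, W=1, X=2, Z=1) weight 1/88
  (U=0, Y=0, W=1, X=2, Z=2) weight 1/66
  (U=0, Y=0, W=2, X=1, Z=0) weight 1/352
  (U=0, Y=0, W=2, X=1, Z=1) weight 3/352
  (U=0, Y=0, W=2, X=1, Z=2) weight 1/88
  (U=0, Y=1, W=1, X=2, Z=0) weight 1/144
  (U=0, Y=1, W=1, X=2, Z=1) weight 1/48
  … 16 more
Group by X:
  weight(X=1) = 31/198
  weight(X=2) = 17/99
Total weight = 31/198 + 17/99 = 65/198
P(X=1 | obs) = 31/198 / 65/198 = 31/65
P(X=2 | obs) = 17/99 / 65/198 = 34/65

P(X=1) = 31/65, P(X=2) = 34/65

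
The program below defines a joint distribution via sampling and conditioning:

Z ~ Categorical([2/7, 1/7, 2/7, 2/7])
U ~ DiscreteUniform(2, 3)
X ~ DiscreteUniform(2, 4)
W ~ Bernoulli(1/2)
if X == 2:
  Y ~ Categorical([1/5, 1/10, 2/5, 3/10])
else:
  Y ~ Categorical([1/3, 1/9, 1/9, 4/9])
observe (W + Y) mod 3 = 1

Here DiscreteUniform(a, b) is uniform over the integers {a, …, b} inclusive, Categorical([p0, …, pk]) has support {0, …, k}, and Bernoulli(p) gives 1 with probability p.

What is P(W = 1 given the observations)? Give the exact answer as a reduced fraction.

P(W = 1 | obs) = 185/214

Enumerate traces; 72 have nonzero weight after conditioning:
  (Z=0, U=2, X=2, W=0, Y=1) weight 1/420
  (Z=0, U=2, X=2, W=1, Y=0) weight 1/210
  (Z=0, U=2, X=2, W=1, Y=3) weight 1/140
  (Z=0, U=2, X=3, W=0, Y=1) weight 1/378
  (Z=0, U=2, X=3, W=1, Y=0) weight 1/126
  (Z=0, U=2, X=3, W=1, Y=3) weight 2/189
  (Z=0, U=2, X=4, W=0, Y=1) weight 1/378
  (Z=0, U=2, X=4, W=1, Y=0) weight 1/126
  … 64 more
Group by W:
  weight(W=0) = 29/540
  weight(W=1) = 37/108
Total weight = 29/540 + 37/108 = 107/270
P(W=0 | obs) = 29/540 / 107/270 = 29/214
P(W=1 | obs) = 37/108 / 107/270 = 185/214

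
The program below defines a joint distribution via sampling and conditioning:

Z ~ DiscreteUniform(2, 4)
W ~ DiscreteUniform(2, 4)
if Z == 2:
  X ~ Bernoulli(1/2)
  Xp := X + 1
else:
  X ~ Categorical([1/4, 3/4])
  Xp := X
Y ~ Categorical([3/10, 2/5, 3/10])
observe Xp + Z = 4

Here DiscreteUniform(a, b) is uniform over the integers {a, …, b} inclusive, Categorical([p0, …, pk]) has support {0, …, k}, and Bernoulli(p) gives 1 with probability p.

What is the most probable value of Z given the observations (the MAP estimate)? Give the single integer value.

Enumerate traces; 27 have nonzero weight after conditioning:
  (Z=2, W=2, X=1, Y=0) weight 1/60
  (Z=2, W=2, X=1, Y=1) weight 1/45
  (Z=2, W=2, X=1, Y=2) weight 1/60
  (Z=2, W=3, X=1, Y=0) weight 1/60
  (Z=2, W=3, X=1, Y=1) weight 1/45
  (Z=2, W=3, X=1, Y=2) weight 1/60
  (Z=2, W=4, X=1, Y=0) weight 1/60
  (Z=2, W=4, X=1, Y=1) weight 1/45
  (Z=3, W=2, X=1, Y=0) weight 1/40
  (Z=4, W=2, X=0, Y=0) weight 1/120
  … 17 more
Group by Z:
  weight(Z=2) = 1/6
  weight(Z=3) = 1/4
  weight(Z=4) = 1/12
Total weight = 1/6 + 1/4 + 1/12 = 1/2
P(Z=2 | obs) = 1/6 / 1/2 = 1/3
P(Z=3 | obs) = 1/4 / 1/2 = 1/2
P(Z=4 | obs) = 1/12 / 1/2 = 1/6
argmax = 3

argmax_v P(Z = v | obs) = 3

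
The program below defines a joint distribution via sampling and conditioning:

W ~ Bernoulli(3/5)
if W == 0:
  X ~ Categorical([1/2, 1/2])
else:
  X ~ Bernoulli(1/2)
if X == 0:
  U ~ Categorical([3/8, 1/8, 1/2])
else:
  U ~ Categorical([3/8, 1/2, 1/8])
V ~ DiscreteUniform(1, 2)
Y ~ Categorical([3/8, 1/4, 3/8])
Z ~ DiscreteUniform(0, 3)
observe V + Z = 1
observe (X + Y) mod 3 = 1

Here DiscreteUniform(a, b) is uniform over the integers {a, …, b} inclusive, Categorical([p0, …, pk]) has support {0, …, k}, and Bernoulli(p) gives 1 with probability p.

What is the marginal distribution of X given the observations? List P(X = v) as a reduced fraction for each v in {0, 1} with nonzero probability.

Enumerate traces; 12 have nonzero weight after conditioning:
  (W=0, X=0, U=0, V=1, Y=1, Z=0) weight 3/1280
  (W=0, X=0, U=1, V=1, Y=1, Z=0) weight 1/1280
  (W=0, X=0, U=2, V=1, Y=1, Z=0) weight 1/320
  (W=0, X=1, U=0, V=1, Y=0, Z=0) weight 9/2560
  (W=0, X=1, U=1, V=1, Y=0, Z=0) weight 3/640
  (W=0, X=1, U=2, V=1, Y=0, Z=0) weight 3/2560
  (W=1, X=0, U=0, V=1, Y=1, Z=0) weight 9/2560
  (W=1, X=0, U=1, V=1, Y=1, Z=0) weight 3/2560
  … 4 more
Group by X:
  weight(X=0) = 1/64
  weight(X=1) = 3/128
Total weight = 1/64 + 3/128 = 5/128
P(X=0 | obs) = 1/64 / 5/128 = 2/5
P(X=1 | obs) = 3/128 / 5/128 = 3/5

P(X=0) = 2/5, P(X=1) = 3/5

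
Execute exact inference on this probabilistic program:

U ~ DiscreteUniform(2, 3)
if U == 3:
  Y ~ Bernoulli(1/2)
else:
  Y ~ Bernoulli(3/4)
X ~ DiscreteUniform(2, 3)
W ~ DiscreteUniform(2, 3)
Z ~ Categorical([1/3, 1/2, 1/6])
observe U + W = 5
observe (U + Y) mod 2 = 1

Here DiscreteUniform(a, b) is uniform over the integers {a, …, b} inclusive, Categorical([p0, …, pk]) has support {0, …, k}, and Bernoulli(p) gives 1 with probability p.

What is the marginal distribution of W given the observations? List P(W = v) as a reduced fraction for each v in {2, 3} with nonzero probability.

P(W=2) = 2/5, P(W=3) = 3/5

Enumerate traces; 12 have nonzero weight after conditioning:
  (U=2, Y=1, X=2, W=3, Z=0) weight 1/32
  (U=2, Y=1, X=2, W=3, Z=1) weight 3/64
  (U=2, Y=1, X=2, W=3, Z=2) weight 1/64
  (U=2, Y=1, X=3, W=3, Z=0) weight 1/32
  (U=2, Y=1, X=3, W=3, Z=1) weight 3/64
  (U=2, Y=1, X=3, W=3, Z=2) weight 1/64
  (U=3, Y=0, X=2, W=2, Z=0) weight 1/48
  (U=3, Y=0, X=2, W=2, Z=1) weight 1/32
  … 4 more
Group by W:
  weight(W=2) = 1/8
  weight(W=3) = 3/16
Total weight = 1/8 + 3/16 = 5/16
P(W=2 | obs) = 1/8 / 5/16 = 2/5
P(W=3 | obs) = 3/16 / 5/16 = 3/5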